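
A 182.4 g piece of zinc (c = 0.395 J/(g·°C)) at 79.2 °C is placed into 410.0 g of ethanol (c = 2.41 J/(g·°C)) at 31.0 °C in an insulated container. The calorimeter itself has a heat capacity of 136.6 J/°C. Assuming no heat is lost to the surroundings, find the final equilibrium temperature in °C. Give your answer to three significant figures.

T_f = 33.9 °C

Heat lost by zinc = heat gained by ethanol + calorimeter.
(182.4)(0.395)(79.2 − T) = [(410.0)(2.41) + 136.6](T − 31.0)
72.048 (79.2 − T) = 1124.7 (T − 31.0)
5706.2 − 72.048 T = 1124.7 T − 34866
40572.2 = 1196.748 T
T = 33.90 °C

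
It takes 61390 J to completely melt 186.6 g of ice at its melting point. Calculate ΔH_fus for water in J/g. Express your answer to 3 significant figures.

ΔH_fus = q / m = 61390 / 186.6 = 329 J/g

ΔH_fus = 329 J/g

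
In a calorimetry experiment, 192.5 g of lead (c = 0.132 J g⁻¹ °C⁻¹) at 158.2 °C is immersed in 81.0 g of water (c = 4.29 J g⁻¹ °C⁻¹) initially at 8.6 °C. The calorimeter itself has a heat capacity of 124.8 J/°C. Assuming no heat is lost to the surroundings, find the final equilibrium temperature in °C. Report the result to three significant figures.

T_f = 16.2 °C

Heat lost by lead = heat gained by water + calorimeter.
(192.5)(0.132)(158.2 − T) = [(81.0)(4.29) + 124.8](T − 8.6)
25.41 (158.2 − T) = 472.29 (T − 8.6)
4019.9 − 25.41 T = 472.29 T − 4061.7
8081.6 = 497.70 T
T = 16.24 °C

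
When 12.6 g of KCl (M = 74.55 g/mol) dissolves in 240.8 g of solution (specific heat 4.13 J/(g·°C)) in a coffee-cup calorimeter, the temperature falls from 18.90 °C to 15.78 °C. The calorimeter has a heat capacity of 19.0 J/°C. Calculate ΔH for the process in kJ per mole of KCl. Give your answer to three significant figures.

|ΔT| = |15.78 − 18.90| = 3.12 °C
|q_surr| = (240.8 × 4.13 + 19.0) × 3.12 = 1013.504 × 3.12 = 3162 J
n(KCl) = 12.6 / 74.55 = 0.1690 mol
Temperature fell, so q_rxn = +|q_surr| = 3.162 kJ
ΔH = q_rxn / n = 18.71 kJ/mol

ΔH = 18.7 kJ/mol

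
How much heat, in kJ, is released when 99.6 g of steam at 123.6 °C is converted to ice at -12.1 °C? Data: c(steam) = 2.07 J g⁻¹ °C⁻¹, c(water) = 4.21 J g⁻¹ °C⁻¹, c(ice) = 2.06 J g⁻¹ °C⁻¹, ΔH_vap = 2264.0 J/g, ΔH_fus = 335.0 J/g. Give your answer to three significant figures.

q1 (cool steam 123.6→100 °C): 99.6 × 2.07 × 23.6 = 4866 J
q2 (condense at 100 °C): 99.6 × 2264.0 = 225494 J
q3 (cool water 100→0 °C): 99.6 × 4.21 × 100.0 = 41932 J
q4 (freeze at 0 °C): 99.6 × 335.0 = 33366 J
q5 (cool ice 0→-12.1 °C): 99.6 × 2.06 × 12.1 = 2483 J
Total: 4866 + 225494 + 41932 + 33366 + 2483 = 308141 J = 308 kJ

q = 308 kJ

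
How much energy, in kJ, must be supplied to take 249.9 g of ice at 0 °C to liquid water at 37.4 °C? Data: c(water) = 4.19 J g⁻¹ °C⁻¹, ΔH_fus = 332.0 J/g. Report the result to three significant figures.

q1 (melt at 0 °C): 249.9 × 332.0 = 82967 J
q2 (heat water 0.0→37.4 °C): 249.9 × 4.19 × 37.4 = 39161 J
Total: 82967 + 39161 = 122128 J = 122 kJ

q = 122 kJ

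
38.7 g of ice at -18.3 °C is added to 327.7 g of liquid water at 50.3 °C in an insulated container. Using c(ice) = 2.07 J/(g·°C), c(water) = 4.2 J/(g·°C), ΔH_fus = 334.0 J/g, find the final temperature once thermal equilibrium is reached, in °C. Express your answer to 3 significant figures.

T_f = 35.6 °C

Heat to bring ice to 0 °C and melt it: q₁ = 38.7×2.07×18.3 + 38.7×334.0 = 14392 J
Heat the water can supply cooling to 0 °C: 327.7×4.2×50.3 = 69229.9 J > q₁, so all ice melts.
Energy balance: 327.7×4.2×(50.3 − T) = 14392 + 38.7×4.2×(T − 0)
1376.34(50.3 − T) = 14392 + 162.54 T
69229.9 − 14392 = 1538.88 T
T = 54837.9 / 1538.88 = 35.63 °C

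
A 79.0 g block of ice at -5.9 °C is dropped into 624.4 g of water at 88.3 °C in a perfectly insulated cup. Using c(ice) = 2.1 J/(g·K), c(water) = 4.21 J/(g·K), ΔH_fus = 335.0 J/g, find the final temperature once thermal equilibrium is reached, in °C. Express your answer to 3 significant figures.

Heat to bring ice to 0 °C and melt it: q₁ = 79.0×2.1×5.9 + 79.0×335.0 = 27444 J
Heat the water can supply cooling to 0 °C: 624.4×4.21×88.3 = 232116 J > q₁, so all ice melts.
Energy balance: 624.4×4.21×(88.3 − T) = 27444 + 79.0×4.21×(T − 0)
2628.724(88.3 − T) = 27444 + 332.59 T
232116 − 27444 = 2961.314 T
T = 204672 / 2961.314 = 69.12 °C

T_f = 69.1 °C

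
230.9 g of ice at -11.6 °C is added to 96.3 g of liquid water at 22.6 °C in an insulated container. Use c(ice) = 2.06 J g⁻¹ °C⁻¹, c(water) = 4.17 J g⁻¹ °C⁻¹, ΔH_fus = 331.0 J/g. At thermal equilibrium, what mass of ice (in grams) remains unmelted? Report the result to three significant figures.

m_ice remaining = 220 g

Heat to warm all ice to 0 °C: 230.9×2.06×11.6 = 5517.6 J
Heat released by water cooling to 0 °C: 96.3×4.17×22.6 = 9075.5 J
9075.5 J < 5517.6 + 230.9×331.0 = 81945.5 J, so not all ice melts; final T = 0 °C.
Heat left for melting: 9075.5 − 5517.6 = 3557.9 J
Mass melted = 3557.9 / 331.0 = 10.75 g
Ice remaining = 230.9 − 10.75 = 220.15 g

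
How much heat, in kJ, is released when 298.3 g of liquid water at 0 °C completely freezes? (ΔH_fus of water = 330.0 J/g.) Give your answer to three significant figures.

q = 98.4 kJ

q = m × ΔH_fus = 298.3 × 330.0 = 98440 J = 98.4 kJ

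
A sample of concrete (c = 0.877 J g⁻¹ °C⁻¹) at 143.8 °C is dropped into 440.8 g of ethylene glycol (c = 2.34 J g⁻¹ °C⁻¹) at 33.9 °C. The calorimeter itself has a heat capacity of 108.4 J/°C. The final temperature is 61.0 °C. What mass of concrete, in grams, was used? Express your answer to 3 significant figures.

m = 425 g

q_gained = (440.8 × 2.34 + 108.4) × (61.0 − 33.9) = 30890 J
q_lost = m × 0.877 × (143.8 − 61.0) = 72.6156 m
m = 30890 / 72.6156 = 425 g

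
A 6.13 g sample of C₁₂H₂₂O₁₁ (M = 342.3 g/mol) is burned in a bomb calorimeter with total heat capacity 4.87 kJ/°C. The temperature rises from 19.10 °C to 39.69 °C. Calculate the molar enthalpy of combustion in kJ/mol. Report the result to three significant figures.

ΔH = -5600 kJ/mol

ΔT = 39.69 − 19.10 = 20.59 °C
q_cal = C_cal × ΔT = 4.87 × 20.59 = 100.2733 kJ
n = 6.13 / 342.3 = 0.01791 mol
q_rxn = −q_cal = -100.2733 kJ
ΔH = -100.2733 / 0.01791 = -5599 kJ/mol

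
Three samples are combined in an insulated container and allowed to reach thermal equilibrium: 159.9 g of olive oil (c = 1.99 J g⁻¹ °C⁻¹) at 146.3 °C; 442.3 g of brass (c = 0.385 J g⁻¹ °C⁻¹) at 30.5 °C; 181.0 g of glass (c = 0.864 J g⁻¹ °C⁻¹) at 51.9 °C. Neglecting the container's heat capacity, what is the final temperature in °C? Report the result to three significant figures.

Σ mᵢcᵢ(T − Tᵢ) = 0  ⇒  T = Σ mᵢcᵢTᵢ / Σ mᵢcᵢ
Σ mᵢcᵢ = 159.9×1.99 + 442.3×0.385 + 181.0×0.864 = 644.8705
Σ mᵢcᵢTᵢ = 318.201×146.3 + 170.2855×30.5 + 156.384×51.9 = 59863
T = 59863 / 644.8705 = 92.83 °C

T_f = 92.8 °C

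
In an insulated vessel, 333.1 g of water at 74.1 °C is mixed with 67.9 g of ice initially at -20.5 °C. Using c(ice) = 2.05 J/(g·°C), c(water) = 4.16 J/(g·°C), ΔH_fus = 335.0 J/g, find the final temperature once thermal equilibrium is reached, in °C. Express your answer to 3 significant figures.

Heat to bring ice to 0 °C and melt it: q₁ = 67.9×2.05×20.5 + 67.9×335.0 = 25600 J
Heat the water can supply cooling to 0 °C: 333.1×4.16×74.1 = 102680 J > q₁, so all ice melts.
Energy balance: 333.1×4.16×(74.1 − T) = 25600 + 67.9×4.16×(T − 0)
1385.696(74.1 − T) = 25600 + 282.464 T
102680 − 25600 = 1668.160 T
T = 77080 / 1668.160 = 46.21 °C

T_f = 46.2 °C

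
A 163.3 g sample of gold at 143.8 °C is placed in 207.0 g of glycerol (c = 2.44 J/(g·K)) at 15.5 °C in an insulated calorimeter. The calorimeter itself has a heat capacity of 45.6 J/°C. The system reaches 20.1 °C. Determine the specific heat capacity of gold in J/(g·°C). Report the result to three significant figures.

q_gained = (207.0 × 2.44 + 45.6) × (20.1 − 15.5) = 2533 J
q_lost = 163.3 × c × (143.8 − 20.1) = 20200.21 c
Set equal: c = 2533 / 20200.21 = 0.125 J/(g·°C)

c = 0.125 J/(g·°C)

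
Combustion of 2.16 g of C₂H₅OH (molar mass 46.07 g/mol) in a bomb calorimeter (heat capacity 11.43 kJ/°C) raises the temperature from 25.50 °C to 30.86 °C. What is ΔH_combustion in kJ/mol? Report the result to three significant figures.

ΔT = 30.86 − 25.50 = 5.36 °C
q_cal = C_cal × ΔT = 11.43 × 5.36 = 61.2648 kJ
n = 2.16 / 46.07 = 0.04689 mol
q_rxn = −q_cal = -61.2648 kJ
ΔH = -61.2648 / 0.04689 = -1307 kJ/mol

ΔH = -1310 kJ/mol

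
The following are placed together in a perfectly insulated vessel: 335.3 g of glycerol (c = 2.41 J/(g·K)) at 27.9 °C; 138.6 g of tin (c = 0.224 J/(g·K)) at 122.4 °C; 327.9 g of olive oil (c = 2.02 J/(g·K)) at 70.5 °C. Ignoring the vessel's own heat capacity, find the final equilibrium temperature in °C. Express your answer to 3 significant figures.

T_f = 48.6 °C

Σ mᵢcᵢ(T − Tᵢ) = 0  ⇒  T = Σ mᵢcᵢTᵢ / Σ mᵢcᵢ
Σ mᵢcᵢ = 335.3×2.41 + 138.6×0.224 + 327.9×2.02 = 1501.4774
Σ mᵢcᵢTᵢ = 808.073×27.9 + 31.0464×122.4 + 662.358×70.5 = 73042
T = 73042 / 1501.4774 = 48.647 °C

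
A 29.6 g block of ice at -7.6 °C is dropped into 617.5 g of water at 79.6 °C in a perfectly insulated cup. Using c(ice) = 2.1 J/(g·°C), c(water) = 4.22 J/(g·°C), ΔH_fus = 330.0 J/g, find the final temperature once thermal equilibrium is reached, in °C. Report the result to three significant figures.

Heat to bring ice to 0 °C and melt it: q₁ = 29.6×2.1×7.6 + 29.6×330.0 = 10240 J
Heat the water can supply cooling to 0 °C: 617.5×4.22×79.6 = 207426 J > q₁, so all ice melts.
Energy balance: 617.5×4.22×(79.6 − T) = 10240 + 29.6×4.22×(T − 0)
2605.85(79.6 − T) = 10240 + 124.912 T
207426 − 10240 = 2730.762 T
T = 197186 / 2730.762 = 72.21 °C

T_f = 72.2 °C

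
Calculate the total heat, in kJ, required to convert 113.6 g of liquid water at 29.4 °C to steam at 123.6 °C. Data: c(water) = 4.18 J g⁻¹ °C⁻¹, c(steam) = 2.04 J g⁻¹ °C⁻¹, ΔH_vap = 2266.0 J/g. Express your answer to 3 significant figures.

q1 (heat water 29.4→100.0 °C): 113.6 × 4.18 × 70.6 = 33524 J
q2 (vaporize at 100 °C): 113.6 × 2266.0 = 257418 J
q3 (heat steam 100.0→123.6 °C): 113.6 × 2.04 × 23.6 = 5469 J
Total: 33524 + 257418 + 5469 = 296411 J = 296 kJ

q = 296 kJ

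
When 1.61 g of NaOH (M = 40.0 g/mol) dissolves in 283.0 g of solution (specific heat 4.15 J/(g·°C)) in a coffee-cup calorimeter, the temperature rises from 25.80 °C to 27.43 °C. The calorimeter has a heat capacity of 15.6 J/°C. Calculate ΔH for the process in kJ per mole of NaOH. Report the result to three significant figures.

|ΔT| = |27.43 − 25.80| = 1.63 °C
|q_surr| = (283.0 × 4.15 + 15.6) × 1.63 = 1190.05 × 1.63 = 1940 J
n(NaOH) = 1.61 / 40.0 = 0.04025 mol
Temperature rose, so q_rxn = −|q_surr| = -1.940 kJ
ΔH = q_rxn / n = -48.20 kJ/mol

ΔH = -48.2 kJ/mol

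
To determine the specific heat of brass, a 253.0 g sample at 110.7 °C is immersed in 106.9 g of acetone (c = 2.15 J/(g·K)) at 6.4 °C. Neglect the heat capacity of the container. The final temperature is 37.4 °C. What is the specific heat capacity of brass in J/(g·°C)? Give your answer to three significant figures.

c = 0.384 J/(g·°C)

q_gained = (106.9 × 2.15) × (37.4 − 6.4) = 7125 J
q_lost = 253.0 × c × (110.7 − 37.4) = 18544.9 c
Set equal: c = 7125 / 18544.9 = 0.384 J/(g·°C)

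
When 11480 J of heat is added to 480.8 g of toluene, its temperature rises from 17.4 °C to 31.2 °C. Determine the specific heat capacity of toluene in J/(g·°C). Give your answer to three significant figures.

c = q / (m ΔT) = 11480 / (480.8 × 13.8)
c = 11480 / 6635.04 = 1.73 J/(g·°C)

c = 1.73 J/(g·°C)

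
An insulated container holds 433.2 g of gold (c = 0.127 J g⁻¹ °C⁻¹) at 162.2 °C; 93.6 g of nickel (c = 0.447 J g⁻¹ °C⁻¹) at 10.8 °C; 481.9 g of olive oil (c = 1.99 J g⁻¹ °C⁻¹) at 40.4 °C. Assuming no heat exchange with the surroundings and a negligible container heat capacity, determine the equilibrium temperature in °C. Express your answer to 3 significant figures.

T_f = 45.6 °C

Σ mᵢcᵢ(T − Tᵢ) = 0  ⇒  T = Σ mᵢcᵢTᵢ / Σ mᵢcᵢ
Σ mᵢcᵢ = 433.2×0.127 + 93.6×0.447 + 481.9×1.99 = 1055.8366
Σ mᵢcᵢTᵢ = 55.0164×162.2 + 41.8392×10.8 + 958.981×40.4 = 48118
T = 48118 / 1055.8366 = 45.57 °C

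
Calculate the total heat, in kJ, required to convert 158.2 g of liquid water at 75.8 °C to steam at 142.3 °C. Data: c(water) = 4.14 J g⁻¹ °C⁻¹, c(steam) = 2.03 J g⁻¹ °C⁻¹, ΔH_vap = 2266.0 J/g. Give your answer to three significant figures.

q = 388 kJ

q1 (heat water 75.8→100.0 °C): 158.2 × 4.14 × 24.2 = 15850 J
q2 (vaporize at 100 °C): 158.2 × 2266.0 = 358481 J
q3 (heat steam 100.0→142.3 °C): 158.2 × 2.03 × 42.3 = 13584 J
Total: 15850 + 358481 + 13584 = 387915 J = 388 kJ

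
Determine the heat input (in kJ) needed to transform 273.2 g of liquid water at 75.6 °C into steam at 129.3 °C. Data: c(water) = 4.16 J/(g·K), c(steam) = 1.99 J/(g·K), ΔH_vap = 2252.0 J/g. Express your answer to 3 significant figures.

q1 (heat water 75.6→100.0 °C): 273.2 × 4.16 × 24.4 = 27731 J
q2 (vaporize at 100 °C): 273.2 × 2252.0 = 615246 J
q3 (heat steam 100.0→129.3 °C): 273.2 × 1.99 × 29.3 = 15929 J
Total: 27731 + 615246 + 15929 = 658906 J = 659 kJ

q = 659 kJ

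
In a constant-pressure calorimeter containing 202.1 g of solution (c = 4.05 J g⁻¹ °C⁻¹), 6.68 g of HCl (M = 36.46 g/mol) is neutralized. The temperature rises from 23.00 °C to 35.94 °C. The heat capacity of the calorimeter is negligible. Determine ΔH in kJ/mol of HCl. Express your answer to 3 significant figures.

ΔH = -57.8 kJ/mol

|ΔT| = |35.94 − 23.00| = 12.94 °C
|q_surr| = (202.1 × 4.05) × 12.94 = 818.505 × 12.94 = 10590 J
n(HCl) = 6.68 / 36.46 = 0.1832 mol
Temperature rose, so q_rxn = −|q_surr| = -10.59 kJ
ΔH = q_rxn / n = -57.81 kJ/mol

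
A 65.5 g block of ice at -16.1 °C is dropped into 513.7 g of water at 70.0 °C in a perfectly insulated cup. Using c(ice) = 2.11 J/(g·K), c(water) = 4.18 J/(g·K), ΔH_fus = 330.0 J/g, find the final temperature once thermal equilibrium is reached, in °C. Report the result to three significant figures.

T_f = 52.2 °C

Heat to bring ice to 0 °C and melt it: q₁ = 65.5×2.11×16.1 + 65.5×330.0 = 23840 J
Heat the water can supply cooling to 0 °C: 513.7×4.18×70.0 = 150309 J > q₁, so all ice melts.
Energy balance: 513.7×4.18×(70.0 − T) = 23840 + 65.5×4.18×(T − 0)
2147.266(70.0 − T) = 23840 + 273.79 T
150309 − 23840 = 2421.056 T
T = 126469 / 2421.056 = 52.24 °C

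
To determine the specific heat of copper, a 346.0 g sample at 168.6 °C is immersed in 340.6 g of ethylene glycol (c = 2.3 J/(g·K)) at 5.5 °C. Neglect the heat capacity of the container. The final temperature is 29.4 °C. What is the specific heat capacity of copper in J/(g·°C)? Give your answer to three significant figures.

c = 0.389 J/(g·°C)

q_gained = (340.6 × 2.3) × (29.4 − 5.5) = 18720 J
q_lost = 346.0 × c × (168.6 − 29.4) = 48163.2 c
Set equal: c = 18720 / 48163.2 = 0.389 J/(g·°C)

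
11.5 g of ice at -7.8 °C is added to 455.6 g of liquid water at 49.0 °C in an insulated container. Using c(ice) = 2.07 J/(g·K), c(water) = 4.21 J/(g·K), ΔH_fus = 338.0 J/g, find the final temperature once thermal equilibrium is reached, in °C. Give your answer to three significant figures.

T_f = 45.7 °C

Heat to bring ice to 0 °C and melt it: q₁ = 11.5×2.07×7.8 + 11.5×338.0 = 4072.7 J
Heat the water can supply cooling to 0 °C: 455.6×4.21×49.0 = 93985.7 J > q₁, so all ice melts.
Energy balance: 455.6×4.21×(49.0 − T) = 4072.7 + 11.5×4.21×(T − 0)
1918.076(49.0 − T) = 4072.7 + 48.415 T
93985.7 − 4072.7 = 1966.491 T
T = 89913.0 / 1966.491 = 45.72 °C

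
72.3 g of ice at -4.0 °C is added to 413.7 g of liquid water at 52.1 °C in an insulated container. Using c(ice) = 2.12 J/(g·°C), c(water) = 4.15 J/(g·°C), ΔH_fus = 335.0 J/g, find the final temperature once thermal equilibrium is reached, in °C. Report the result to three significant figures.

Heat to bring ice to 0 °C and melt it: q₁ = 72.3×2.12×4.0 + 72.3×335.0 = 24834 J
Heat the water can supply cooling to 0 °C: 413.7×4.15×52.1 = 89448.1 J > q₁, so all ice melts.
Energy balance: 413.7×4.15×(52.1 − T) = 24834 + 72.3×4.15×(T − 0)
1716.855(52.1 − T) = 24834 + 300.045 T
89448.1 − 24834 = 2016.900 T
T = 64614.1 / 2016.900 = 32.04 °C

T_f = 32.0 °C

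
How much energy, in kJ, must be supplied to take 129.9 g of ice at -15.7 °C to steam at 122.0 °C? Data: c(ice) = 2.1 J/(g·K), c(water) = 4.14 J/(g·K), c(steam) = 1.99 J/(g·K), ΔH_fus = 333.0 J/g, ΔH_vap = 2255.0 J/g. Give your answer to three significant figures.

q = 400 kJ

q1 (heat ice -15.7→0.0 °C): 129.9 × 2.1 × 15.7 = 4283 J
q2 (melt at 0 °C): 129.9 × 333.0 = 43257 J
q3 (heat water 0.0→100.0 °C): 129.9 × 4.14 × 100.0 = 53779 J
q4 (vaporize at 100 °C): 129.9 × 2255.0 = 292925 J
q5 (heat steam 100.0→122.0 °C): 129.9 × 1.99 × 22.0 = 5687 J
Total: 4283 + 43257 + 53779 + 292925 + 5687 = 399931 J = 400 kJ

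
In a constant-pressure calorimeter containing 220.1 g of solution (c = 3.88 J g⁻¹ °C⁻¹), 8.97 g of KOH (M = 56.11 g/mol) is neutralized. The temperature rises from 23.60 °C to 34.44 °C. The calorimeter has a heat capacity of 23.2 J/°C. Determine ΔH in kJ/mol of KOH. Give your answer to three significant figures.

ΔH = -59.5 kJ/mol

|ΔT| = |34.44 − 23.60| = 10.84 °C
|q_surr| = (220.1 × 3.88 + 23.2) × 10.84 = 877.188 × 10.84 = 9509 J
n(KOH) = 8.97 / 56.11 = 0.1599 mol
Temperature rose, so q_rxn = −|q_surr| = -9.509 kJ
ΔH = q_rxn / n = -59.47 kJ/mol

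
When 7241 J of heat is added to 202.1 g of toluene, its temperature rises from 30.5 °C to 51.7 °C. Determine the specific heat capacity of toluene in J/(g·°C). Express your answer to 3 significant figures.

c = 1.69 J/(g·°C)

c = q / (m ΔT) = 7241 / (202.1 × 21.2)
c = 7241 / 4284.52 = 1.69 J/(g·°C)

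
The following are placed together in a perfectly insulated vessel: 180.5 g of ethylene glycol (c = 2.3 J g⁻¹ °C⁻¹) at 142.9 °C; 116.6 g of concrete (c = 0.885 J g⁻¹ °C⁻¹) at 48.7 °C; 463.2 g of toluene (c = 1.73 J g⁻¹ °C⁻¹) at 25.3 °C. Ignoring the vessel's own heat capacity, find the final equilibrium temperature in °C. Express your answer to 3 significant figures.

T_f = 64.1 °C

Σ mᵢcᵢ(T − Tᵢ) = 0  ⇒  T = Σ mᵢcᵢTᵢ / Σ mᵢcᵢ
Σ mᵢcᵢ = 180.5×2.3 + 116.6×0.885 + 463.2×1.73 = 1319.677
Σ mᵢcᵢTᵢ = 415.15×142.9 + 103.191×48.7 + 801.336×25.3 = 84624
T = 84624 / 1319.677 = 64.12 °C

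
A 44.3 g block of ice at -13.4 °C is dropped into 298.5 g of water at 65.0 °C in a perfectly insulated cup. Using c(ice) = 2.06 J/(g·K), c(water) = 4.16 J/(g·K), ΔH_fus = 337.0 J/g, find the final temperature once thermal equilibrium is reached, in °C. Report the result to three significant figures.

T_f = 45.3 °C

Heat to bring ice to 0 °C and melt it: q₁ = 44.3×2.06×13.4 + 44.3×337.0 = 16152 J
Heat the water can supply cooling to 0 °C: 298.5×4.16×65.0 = 80714.4 J > q₁, so all ice melts.
Energy balance: 298.5×4.16×(65.0 − T) = 16152 + 44.3×4.16×(T − 0)
1241.76(65.0 − T) = 16152 + 184.288 T
80714.4 − 16152 = 1426.048 T
T = 64562.4 / 1426.048 = 45.27 °C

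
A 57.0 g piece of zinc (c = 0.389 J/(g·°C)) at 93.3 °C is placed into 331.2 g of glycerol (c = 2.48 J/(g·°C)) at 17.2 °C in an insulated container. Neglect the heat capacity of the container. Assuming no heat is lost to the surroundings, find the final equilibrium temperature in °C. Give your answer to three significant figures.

T_f = 19.2 °C

Heat lost by zinc = heat gained by glycerol.
(57.0)(0.389)(93.3 − T) = (331.2)(2.48)(T − 17.2)
22.173 (93.3 − T) = 821.376 (T − 17.2)
2068.7 − 22.173 T = 821.376 T − 14128
16196.7 = 843.549 T
T = 19.20 °C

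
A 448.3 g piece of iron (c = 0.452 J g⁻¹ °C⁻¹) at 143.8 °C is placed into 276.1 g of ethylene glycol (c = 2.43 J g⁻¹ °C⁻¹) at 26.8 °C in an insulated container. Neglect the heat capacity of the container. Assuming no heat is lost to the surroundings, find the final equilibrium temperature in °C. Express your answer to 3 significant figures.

T_f = 53.9 °C

Heat lost by iron = heat gained by ethylene glycol.
(448.3)(0.452)(143.8 − T) = (276.1)(2.43)(T − 26.8)
202.6316 (143.8 − T) = 670.923 (T − 26.8)
29138 − 202.6316 T = 670.923 T − 17981
47119 = 873.5546 T
T = 53.94 °C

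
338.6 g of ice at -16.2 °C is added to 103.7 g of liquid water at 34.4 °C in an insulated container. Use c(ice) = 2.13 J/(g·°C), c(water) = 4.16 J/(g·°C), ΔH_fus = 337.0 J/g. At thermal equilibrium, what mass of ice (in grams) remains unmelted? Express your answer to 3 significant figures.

m_ice remaining = 329 g

Heat to warm all ice to 0 °C: 338.6×2.13×16.2 = 11684 J
Heat released by water cooling to 0 °C: 103.7×4.16×34.4 = 14840 J
14840 J < 11684 + 338.6×337.0 = 125792.2 J, so not all ice melts; final T = 0 °C.
Heat left for melting: 14840 − 11684 = 3156 J
Mass melted = 3156 / 337.0 = 9.365 g
Ice remaining = 338.6 − 9.365 = 329.235 g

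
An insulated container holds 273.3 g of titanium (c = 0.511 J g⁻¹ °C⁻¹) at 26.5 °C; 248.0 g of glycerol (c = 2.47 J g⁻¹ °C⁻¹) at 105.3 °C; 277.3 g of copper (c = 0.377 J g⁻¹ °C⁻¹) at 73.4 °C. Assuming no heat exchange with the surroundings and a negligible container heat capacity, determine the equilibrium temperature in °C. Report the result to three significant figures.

Σ mᵢcᵢ(T − Tᵢ) = 0  ⇒  T = Σ mᵢcᵢTᵢ / Σ mᵢcᵢ
Σ mᵢcᵢ = 273.3×0.511 + 248.0×2.47 + 277.3×0.377 = 856.7584
Σ mᵢcᵢTᵢ = 139.6563×26.5 + 612.56×105.3 + 104.5421×73.4 = 75877
T = 75877 / 856.7584 = 88.56 °C

T_f = 88.6 °C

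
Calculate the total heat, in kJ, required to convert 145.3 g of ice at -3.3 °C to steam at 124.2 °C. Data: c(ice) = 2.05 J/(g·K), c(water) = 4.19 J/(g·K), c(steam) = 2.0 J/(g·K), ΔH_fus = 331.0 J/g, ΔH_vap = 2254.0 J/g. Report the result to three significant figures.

q1 (heat ice -3.3→0.0 °C): 145.3 × 2.05 × 3.3 = 983 J
q2 (melt at 0 °C): 145.3 × 331.0 = 48094 J
q3 (heat water 0.0→100.0 °C): 145.3 × 4.19 × 100.0 = 60881 J
q4 (vaporize at 100 °C): 145.3 × 2254.0 = 327506 J
q5 (heat steam 100.0→124.2 °C): 145.3 × 2.0 × 24.2 = 7033 J
Total: 983 + 48094 + 60881 + 327506 + 7033 = 444497 J = 444 kJ

q = 444 kJ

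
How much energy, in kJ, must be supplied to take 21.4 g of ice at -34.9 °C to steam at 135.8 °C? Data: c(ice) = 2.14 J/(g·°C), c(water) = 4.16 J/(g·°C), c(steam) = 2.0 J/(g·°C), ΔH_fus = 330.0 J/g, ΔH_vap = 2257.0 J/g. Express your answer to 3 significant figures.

q1 (heat ice -34.9→0.0 °C): 21.4 × 2.14 × 34.9 = 1598 J
q2 (melt at 0 °C): 21.4 × 330.0 = 7062 J
q3 (heat water 0.0→100.0 °C): 21.4 × 4.16 × 100.0 = 8902 J
q4 (vaporize at 100 °C): 21.4 × 2257.0 = 48300 J
q5 (heat steam 100.0→135.8 °C): 21.4 × 2.0 × 35.8 = 1532 J
Total: 1598 + 7062 + 8902 + 48300 + 1532 = 67394 J = 67.4 kJ

q = 67.4 kJ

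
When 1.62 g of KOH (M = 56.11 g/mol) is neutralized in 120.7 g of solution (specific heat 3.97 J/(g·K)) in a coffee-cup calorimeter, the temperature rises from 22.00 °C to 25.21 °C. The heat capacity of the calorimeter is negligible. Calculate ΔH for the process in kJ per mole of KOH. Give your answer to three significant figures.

|ΔT| = |25.21 − 22.00| = 3.21 °C
|q_surr| = (120.7 × 3.97) × 3.21 = 479.179 × 3.21 = 1538 J
n(KOH) = 1.62 / 56.11 = 0.02887 mol
Temperature rose, so q_rxn = −|q_surr| = -1.538 kJ
ΔH = q_rxn / n = -53.27 kJ/mol

ΔH = -53.3 kJ/mol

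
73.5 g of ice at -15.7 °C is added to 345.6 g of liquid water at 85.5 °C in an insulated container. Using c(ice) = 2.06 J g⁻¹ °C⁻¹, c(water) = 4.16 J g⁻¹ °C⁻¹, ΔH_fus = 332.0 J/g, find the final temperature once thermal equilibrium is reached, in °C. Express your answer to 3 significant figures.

T_f = 55.1 °C

Heat to bring ice to 0 °C and melt it: q₁ = 73.5×2.06×15.7 + 73.5×332.0 = 26779 J
Heat the water can supply cooling to 0 °C: 345.6×4.16×85.5 = 122923 J > q₁, so all ice melts.
Energy balance: 345.6×4.16×(85.5 − T) = 26779 + 73.5×4.16×(T − 0)
1437.696(85.5 − T) = 26779 + 305.76 T
122923 − 26779 = 1743.456 T
T = 96144 / 1743.456 = 55.146 °C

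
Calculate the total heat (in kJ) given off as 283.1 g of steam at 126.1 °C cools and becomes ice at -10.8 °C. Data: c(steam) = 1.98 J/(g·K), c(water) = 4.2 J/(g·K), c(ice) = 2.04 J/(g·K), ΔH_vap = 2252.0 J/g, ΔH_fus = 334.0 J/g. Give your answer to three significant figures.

q = 872 kJ

q1 (cool steam 126.1→100 °C): 283.1 × 1.98 × 26.1 = 14630 J
q2 (condense at 100 °C): 283.1 × 2252.0 = 637541 J
q3 (cool water 100→0 °C): 283.1 × 4.2 × 100.0 = 118902 J
q4 (freeze at 0 °C): 283.1 × 334.0 = 94555 J
q5 (cool ice 0→-10.8 °C): 283.1 × 2.04 × 10.8 = 6237 J
Total: 14630 + 637541 + 118902 + 94555 + 6237 = 871865 J = 872 kJ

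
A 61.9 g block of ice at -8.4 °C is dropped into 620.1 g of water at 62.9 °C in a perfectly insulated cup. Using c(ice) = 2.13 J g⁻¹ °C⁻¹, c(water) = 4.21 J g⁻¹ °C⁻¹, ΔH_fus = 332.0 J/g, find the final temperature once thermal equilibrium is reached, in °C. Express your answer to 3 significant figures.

T_f = 49.6 °C

Heat to bring ice to 0 °C and melt it: q₁ = 61.9×2.13×8.4 + 61.9×332.0 = 21658 J
Heat the water can supply cooling to 0 °C: 620.1×4.21×62.9 = 164208 J > q₁, so all ice melts.
Energy balance: 620.1×4.21×(62.9 − T) = 21658 + 61.9×4.21×(T − 0)
2610.621(62.9 − T) = 21658 + 260.599 T
164208 − 21658 = 2871.220 T
T = 142550 / 2871.220 = 49.648 °C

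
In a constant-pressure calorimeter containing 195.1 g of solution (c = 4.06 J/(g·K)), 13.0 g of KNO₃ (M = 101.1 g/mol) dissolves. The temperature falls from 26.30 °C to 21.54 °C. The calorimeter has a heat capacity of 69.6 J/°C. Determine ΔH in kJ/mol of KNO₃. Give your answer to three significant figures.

ΔH = 31.9 kJ/mol

|ΔT| = |21.54 − 26.30| = 4.76 °C
|q_surr| = (195.1 × 4.06 + 69.6) × 4.76 = 861.706 × 4.76 = 4102 J
n(KNO₃) = 13.0 / 101.1 = 0.1286 mol
Temperature fell, so q_rxn = +|q_surr| = 4.102 kJ
ΔH = q_rxn / n = 31.90 kJ/mol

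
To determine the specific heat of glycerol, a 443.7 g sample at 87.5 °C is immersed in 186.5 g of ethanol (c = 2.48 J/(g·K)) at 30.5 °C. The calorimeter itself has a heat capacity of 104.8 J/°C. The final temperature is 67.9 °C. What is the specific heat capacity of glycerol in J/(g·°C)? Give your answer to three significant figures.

q_gained = (186.5 × 2.48 + 104.8) × (67.9 − 30.5) = 21220 J
q_lost = 443.7 × c × (87.5 − 67.9) = 8696.52 c
Set equal: c = 21220 / 8696.52 = 2.44 J/(g·°C)

c = 2.44 J/(g·°C)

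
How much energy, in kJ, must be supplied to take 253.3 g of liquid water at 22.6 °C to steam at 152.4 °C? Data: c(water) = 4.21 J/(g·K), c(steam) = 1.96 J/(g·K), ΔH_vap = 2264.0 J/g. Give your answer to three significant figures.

q1 (heat water 22.6→100.0 °C): 253.3 × 4.21 × 77.4 = 82539 J
q2 (vaporize at 100 °C): 253.3 × 2264.0 = 573471 J
q3 (heat steam 100.0→152.4 °C): 253.3 × 1.96 × 52.4 = 26015 J
Total: 82539 + 573471 + 26015 = 682025 J = 682 kJ

q = 682 kJ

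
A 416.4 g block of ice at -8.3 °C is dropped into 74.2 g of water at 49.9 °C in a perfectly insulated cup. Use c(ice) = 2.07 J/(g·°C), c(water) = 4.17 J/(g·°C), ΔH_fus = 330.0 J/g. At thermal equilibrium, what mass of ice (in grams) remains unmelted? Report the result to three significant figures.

Heat to warm all ice to 0 °C: 416.4×2.07×8.3 = 7154.2 J
Heat released by water cooling to 0 °C: 74.2×4.17×49.9 = 15440 J
15440 J < 7154.2 + 416.4×330.0 = 144566.2 J, so not all ice melts; final T = 0 °C.
Heat left for melting: 15440 − 7154.2 = 8285.8 J
Mass melted = 8285.8 / 330.0 = 25.11 g
Ice remaining = 416.4 − 25.11 = 391.29 g

m_ice remaining = 391 g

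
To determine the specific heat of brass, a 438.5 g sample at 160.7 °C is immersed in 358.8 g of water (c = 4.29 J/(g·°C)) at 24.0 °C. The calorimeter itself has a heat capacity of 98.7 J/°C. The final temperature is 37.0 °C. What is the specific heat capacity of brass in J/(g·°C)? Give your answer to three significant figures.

q_gained = (358.8 × 4.29 + 98.7) × (37.0 − 24.0) = 21293 J
q_lost = 438.5 × c × (160.7 − 37.0) = 54242.45 c
Set equal: c = 21293 / 54242.45 = 0.393 J/(g·°C)

c = 0.393 J/(g·°C)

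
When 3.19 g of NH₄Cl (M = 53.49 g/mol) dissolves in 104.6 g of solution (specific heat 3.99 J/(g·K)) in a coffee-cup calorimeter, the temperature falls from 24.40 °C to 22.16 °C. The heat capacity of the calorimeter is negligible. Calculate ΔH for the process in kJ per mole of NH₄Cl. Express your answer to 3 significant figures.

|ΔT| = |22.16 − 24.40| = 2.24 °C
|q_surr| = (104.6 × 3.99) × 2.24 = 417.354 × 2.24 = 934.9 J
n(NH₄Cl) = 3.19 / 53.49 = 0.05964 mol
Temperature fell, so q_rxn = +|q_surr| = 0.9349 kJ
ΔH = q_rxn / n = 15.68 kJ/mol

ΔH = 15.7 kJ/mol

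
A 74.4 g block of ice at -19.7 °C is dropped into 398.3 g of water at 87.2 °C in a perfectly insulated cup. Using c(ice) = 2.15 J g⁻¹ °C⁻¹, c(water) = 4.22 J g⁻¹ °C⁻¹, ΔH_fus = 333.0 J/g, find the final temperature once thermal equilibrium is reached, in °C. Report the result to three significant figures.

Heat to bring ice to 0 °C and melt it: q₁ = 74.4×2.15×19.7 + 74.4×333.0 = 27926 J
Heat the water can supply cooling to 0 °C: 398.3×4.22×87.2 = 146568 J > q₁, so all ice melts.
Energy balance: 398.3×4.22×(87.2 − T) = 27926 + 74.4×4.22×(T − 0)
1680.826(87.2 − T) = 27926 + 313.968 T
146568 − 27926 = 1994.794 T
T = 118642 / 1994.794 = 59.48 °C

T_f = 59.5 °C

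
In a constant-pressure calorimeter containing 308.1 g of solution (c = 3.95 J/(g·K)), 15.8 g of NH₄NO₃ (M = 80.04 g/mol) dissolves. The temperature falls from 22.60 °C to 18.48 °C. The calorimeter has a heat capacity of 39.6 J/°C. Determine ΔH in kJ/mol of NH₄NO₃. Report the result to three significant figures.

ΔH = 26.2 kJ/mol

|ΔT| = |18.48 − 22.60| = 4.12 °C
|q_surr| = (308.1 × 3.95 + 39.6) × 4.12 = 1256.595 × 4.12 = 5177 J
n(NH₄NO₃) = 15.8 / 80.04 = 0.1974 mol
Temperature fell, so q_rxn = +|q_surr| = 5.177 kJ
ΔH = q_rxn / n = 26.23 kJ/mol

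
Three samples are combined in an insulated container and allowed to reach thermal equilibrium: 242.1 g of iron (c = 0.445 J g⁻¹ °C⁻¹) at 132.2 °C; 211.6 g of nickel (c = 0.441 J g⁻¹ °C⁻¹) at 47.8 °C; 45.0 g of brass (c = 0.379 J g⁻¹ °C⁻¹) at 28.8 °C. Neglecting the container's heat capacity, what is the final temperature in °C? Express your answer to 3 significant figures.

T_f = 88.0 °C

Σ mᵢcᵢ(T − Tᵢ) = 0  ⇒  T = Σ mᵢcᵢTᵢ / Σ mᵢcᵢ
Σ mᵢcᵢ = 242.1×0.445 + 211.6×0.441 + 45.0×0.379 = 218.1051
Σ mᵢcᵢTᵢ = 107.7345×132.2 + 93.3156×47.8 + 17.055×28.8 = 19194
T = 19194 / 218.1051 = 88.00 °C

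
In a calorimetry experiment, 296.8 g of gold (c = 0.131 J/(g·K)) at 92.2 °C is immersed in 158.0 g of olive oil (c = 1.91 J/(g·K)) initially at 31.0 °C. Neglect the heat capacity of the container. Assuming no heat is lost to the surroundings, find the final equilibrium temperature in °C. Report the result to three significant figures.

Heat lost by gold = heat gained by olive oil.
(296.8)(0.131)(92.2 − T) = (158.0)(1.91)(T − 31.0)
38.8808 (92.2 − T) = 301.78 (T − 31.0)
3584.8 − 38.8808 T = 301.78 T − 9355.2
12940.0 = 340.6608 T
T = 37.98 °C

T_f = 38.0 °C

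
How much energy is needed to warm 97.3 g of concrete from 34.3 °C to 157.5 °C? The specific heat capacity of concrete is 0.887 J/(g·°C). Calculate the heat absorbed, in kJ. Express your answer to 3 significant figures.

q = m c ΔT = 97.3 × 0.887 × (157.5 − 34.3)
q = 97.3 × 0.887 × 123.2 = 10630 J = 10.6 kJ

q = 10.6 kJ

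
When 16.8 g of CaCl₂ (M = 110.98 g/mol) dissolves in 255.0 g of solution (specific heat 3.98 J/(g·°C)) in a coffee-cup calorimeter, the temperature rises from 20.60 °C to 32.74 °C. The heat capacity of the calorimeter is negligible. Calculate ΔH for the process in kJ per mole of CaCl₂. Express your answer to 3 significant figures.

ΔH = -81.4 kJ/mol

|ΔT| = |32.74 − 20.60| = 12.14 °C
|q_surr| = (255.0 × 3.98) × 12.14 = 1014.9 × 12.14 = 12320 J
n(CaCl₂) = 16.8 / 110.98 = 0.1514 mol
Temperature rose, so q_rxn = −|q_surr| = -12.32 kJ
ΔH = q_rxn / n = -81.37 kJ/mol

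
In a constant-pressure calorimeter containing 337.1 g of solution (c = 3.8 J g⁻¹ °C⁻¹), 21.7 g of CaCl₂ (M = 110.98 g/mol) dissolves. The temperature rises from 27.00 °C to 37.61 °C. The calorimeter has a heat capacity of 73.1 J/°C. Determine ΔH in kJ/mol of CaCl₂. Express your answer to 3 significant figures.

ΔH = -73.5 kJ/mol

|ΔT| = |37.61 − 27.00| = 10.61 °C
|q_surr| = (337.1 × 3.8 + 73.1) × 10.61 = 1354.08 × 10.61 = 14370 J
n(CaCl₂) = 21.7 / 110.98 = 0.1955 mol
Temperature rose, so q_rxn = −|q_surr| = -14.37 kJ
ΔH = q_rxn / n = -73.50 kJ/mol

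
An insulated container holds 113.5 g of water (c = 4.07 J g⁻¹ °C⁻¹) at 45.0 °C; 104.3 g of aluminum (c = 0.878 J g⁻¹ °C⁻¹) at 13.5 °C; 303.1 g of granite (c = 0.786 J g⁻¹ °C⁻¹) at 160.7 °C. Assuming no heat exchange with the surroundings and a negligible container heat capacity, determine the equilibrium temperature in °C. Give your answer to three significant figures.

Σ mᵢcᵢ(T − Tᵢ) = 0  ⇒  T = Σ mᵢcᵢTᵢ / Σ mᵢcᵢ
Σ mᵢcᵢ = 113.5×4.07 + 104.3×0.878 + 303.1×0.786 = 791.7570
Σ mᵢcᵢTᵢ = 461.945×45.0 + 91.5754×13.5 + 238.2366×160.7 = 60308
T = 60308 / 791.7570 = 76.17 °C

T_f = 76.2 °C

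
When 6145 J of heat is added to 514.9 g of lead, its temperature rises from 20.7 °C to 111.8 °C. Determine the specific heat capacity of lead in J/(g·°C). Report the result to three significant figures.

c = 0.131 J/(g·°C)

c = q / (m ΔT) = 6145 / (514.9 × 91.1)
c = 6145 / 46907.39 = 0.131 J/(g·°C)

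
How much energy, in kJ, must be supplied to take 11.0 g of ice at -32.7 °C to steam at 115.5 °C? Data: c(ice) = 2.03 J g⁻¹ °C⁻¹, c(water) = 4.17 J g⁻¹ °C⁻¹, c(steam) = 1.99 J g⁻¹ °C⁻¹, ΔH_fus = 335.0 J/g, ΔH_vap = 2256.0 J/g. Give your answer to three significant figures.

q1 (heat ice -32.7→0.0 °C): 11.0 × 2.03 × 32.7 = 730 J
q2 (melt at 0 °C): 11.0 × 335.0 = 3685 J
q3 (heat water 0.0→100.0 °C): 11.0 × 4.17 × 100.0 = 4587 J
q4 (vaporize at 100 °C): 11.0 × 2256.0 = 24816 J
q5 (heat steam 100.0→115.5 °C): 11.0 × 1.99 × 15.5 = 339 J
Total: 730 + 3685 + 4587 + 24816 + 339 = 34157 J = 34.2 kJ

q = 34.2 kJ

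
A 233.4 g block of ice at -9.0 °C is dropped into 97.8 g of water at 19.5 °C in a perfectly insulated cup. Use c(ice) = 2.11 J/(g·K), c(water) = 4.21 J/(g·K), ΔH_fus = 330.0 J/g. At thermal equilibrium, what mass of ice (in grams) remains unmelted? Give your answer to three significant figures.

Heat to warm all ice to 0 °C: 233.4×2.11×9.0 = 4432.3 J
Heat released by water cooling to 0 °C: 97.8×4.21×19.5 = 8028.9 J
8028.9 J < 4432.3 + 233.4×330.0 = 81454.3 J, so not all ice melts; final T = 0 °C.
Heat left for melting: 8028.9 − 4432.3 = 3596.6 J
Mass melted = 3596.6 / 330.0 = 10.90 g
Ice remaining = 233.4 − 10.90 = 222.50 g

m_ice remaining = 223 g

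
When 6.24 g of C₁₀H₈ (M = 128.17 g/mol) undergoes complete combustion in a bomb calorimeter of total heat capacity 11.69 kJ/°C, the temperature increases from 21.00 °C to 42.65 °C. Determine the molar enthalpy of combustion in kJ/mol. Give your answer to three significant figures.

ΔT = 42.65 − 21.00 = 21.65 °C
q_cal = C_cal × ΔT = 11.69 × 21.65 = 253.0885 kJ
n = 6.24 / 128.17 = 0.04869 mol
q_rxn = −q_cal = -253.0885 kJ
ΔH = -253.0885 / 0.04869 = -5198 kJ/mol

ΔH = -5200 kJ/mol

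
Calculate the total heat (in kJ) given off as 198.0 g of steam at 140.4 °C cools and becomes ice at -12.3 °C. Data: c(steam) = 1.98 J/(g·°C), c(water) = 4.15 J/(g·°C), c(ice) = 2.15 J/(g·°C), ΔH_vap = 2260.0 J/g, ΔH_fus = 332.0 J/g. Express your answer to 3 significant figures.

q = 616 kJ

q1 (cool steam 140.4→100 °C): 198.0 × 1.98 × 40.4 = 15838 J
q2 (condense at 100 °C): 198.0 × 2260.0 = 447480 J
q3 (cool water 100→0 °C): 198.0 × 4.15 × 100.0 = 82170 J
q4 (freeze at 0 °C): 198.0 × 332.0 = 65736 J
q5 (cool ice 0→-12.3 °C): 198.0 × 2.15 × 12.3 = 5236 J
Total: 15838 + 447480 + 82170 + 65736 + 5236 = 616460 J = 616 kJ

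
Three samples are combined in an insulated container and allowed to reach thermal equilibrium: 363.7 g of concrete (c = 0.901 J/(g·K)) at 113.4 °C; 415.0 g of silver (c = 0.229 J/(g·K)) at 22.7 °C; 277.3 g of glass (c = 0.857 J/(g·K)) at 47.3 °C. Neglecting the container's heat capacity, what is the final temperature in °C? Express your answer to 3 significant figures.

Σ mᵢcᵢ(T − Tᵢ) = 0  ⇒  T = Σ mᵢcᵢTᵢ / Σ mᵢcᵢ
Σ mᵢcᵢ = 363.7×0.901 + 415.0×0.229 + 277.3×0.857 = 660.3748
Σ mᵢcᵢTᵢ = 327.6937×113.4 + 95.035×22.7 + 237.6461×47.3 = 50558
T = 50558 / 660.3748 = 76.56 °C

T_f = 76.6 °C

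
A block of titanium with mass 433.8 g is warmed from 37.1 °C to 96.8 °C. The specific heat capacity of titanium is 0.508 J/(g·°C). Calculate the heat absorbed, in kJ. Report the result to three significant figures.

q = 13.2 kJ

q = m c ΔT = 433.8 × 0.508 × (96.8 − 37.1)
q = 433.8 × 0.508 × 59.7 = 13160 J = 13.2 kJ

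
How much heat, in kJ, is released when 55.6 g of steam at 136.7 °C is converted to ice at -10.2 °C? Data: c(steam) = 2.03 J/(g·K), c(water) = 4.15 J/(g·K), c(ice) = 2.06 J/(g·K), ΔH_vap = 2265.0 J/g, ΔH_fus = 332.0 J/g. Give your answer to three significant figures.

q = 173 kJ

q1 (cool steam 136.7→100 °C): 55.6 × 2.03 × 36.7 = 4142 J
q2 (condense at 100 °C): 55.6 × 2265.0 = 125934 J
q3 (cool water 100→0 °C): 55.6 × 4.15 × 100.0 = 23074 J
q4 (freeze at 0 °C): 55.6 × 332.0 = 18459 J
q5 (cool ice 0→-10.2 °C): 55.6 × 2.06 × 10.2 = 1168 J
Total: 4142 + 125934 + 23074 + 18459 + 1168 = 172777 J = 173 kJ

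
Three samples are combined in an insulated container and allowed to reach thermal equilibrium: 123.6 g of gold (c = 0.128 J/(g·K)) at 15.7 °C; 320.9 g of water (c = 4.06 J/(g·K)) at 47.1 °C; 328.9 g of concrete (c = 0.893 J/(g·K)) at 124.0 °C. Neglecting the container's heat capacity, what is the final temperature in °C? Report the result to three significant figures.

Σ mᵢcᵢ(T − Tᵢ) = 0  ⇒  T = Σ mᵢcᵢTᵢ / Σ mᵢcᵢ
Σ mᵢcᵢ = 123.6×0.128 + 320.9×4.06 + 328.9×0.893 = 1612.3825
Σ mᵢcᵢTᵢ = 15.8208×15.7 + 1302.854×47.1 + 293.7077×124.0 = 98033
T = 98033 / 1612.3825 = 60.80 °C

T_f = 60.8 °C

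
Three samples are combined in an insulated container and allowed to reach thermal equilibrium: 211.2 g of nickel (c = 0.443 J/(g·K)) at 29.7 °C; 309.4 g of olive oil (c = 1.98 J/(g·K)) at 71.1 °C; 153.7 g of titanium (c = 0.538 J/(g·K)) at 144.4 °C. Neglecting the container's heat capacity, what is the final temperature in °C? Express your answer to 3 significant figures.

Σ mᵢcᵢ(T − Tᵢ) = 0  ⇒  T = Σ mᵢcᵢTᵢ / Σ mᵢcᵢ
Σ mᵢcᵢ = 211.2×0.443 + 309.4×1.98 + 153.7×0.538 = 788.8642
Σ mᵢcᵢTᵢ = 93.5616×29.7 + 612.612×71.1 + 82.6906×144.4 = 58276
T = 58276 / 788.8642 = 73.87 °C

T_f = 73.9 °C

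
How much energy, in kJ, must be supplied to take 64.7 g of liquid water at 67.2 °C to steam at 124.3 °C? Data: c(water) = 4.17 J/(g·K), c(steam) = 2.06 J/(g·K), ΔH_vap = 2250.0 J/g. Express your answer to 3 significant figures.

q1 (heat water 67.2→100.0 °C): 64.7 × 4.17 × 32.8 = 8849 J
q2 (vaporize at 100 °C): 64.7 × 2250.0 = 145575 J
q3 (heat steam 100.0→124.3 °C): 64.7 × 2.06 × 24.3 = 3239 J
Total: 8849 + 145575 + 3239 = 157663 J = 158 kJ

q = 158 kJ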